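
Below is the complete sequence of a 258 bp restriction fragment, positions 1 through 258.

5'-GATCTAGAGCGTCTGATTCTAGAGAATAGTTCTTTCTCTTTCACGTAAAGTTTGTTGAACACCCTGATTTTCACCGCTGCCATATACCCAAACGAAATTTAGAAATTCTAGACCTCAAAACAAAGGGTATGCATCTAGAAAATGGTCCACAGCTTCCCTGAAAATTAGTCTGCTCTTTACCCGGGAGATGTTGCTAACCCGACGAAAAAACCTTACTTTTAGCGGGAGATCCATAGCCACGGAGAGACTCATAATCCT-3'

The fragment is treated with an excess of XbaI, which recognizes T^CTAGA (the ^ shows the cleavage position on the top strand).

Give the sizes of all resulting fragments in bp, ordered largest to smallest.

124, 89, 27, 15, 3 bp

XbaI sites (TCTAGA) start at positions 3, 18, 107, 134.
XbaI cuts after the first base of each site, so after positions 3, 18, 107, 134.
Linear molecule, 4 cuts → 5 fragments:
  1–3 → 3 bp
  4–18 → 15 bp
  19–107 → 89 bp
  108–134 → 27 bp
  135–258 → 124 bp
Sorted largest to smallest: 124, 89, 27, 15, 3 bp.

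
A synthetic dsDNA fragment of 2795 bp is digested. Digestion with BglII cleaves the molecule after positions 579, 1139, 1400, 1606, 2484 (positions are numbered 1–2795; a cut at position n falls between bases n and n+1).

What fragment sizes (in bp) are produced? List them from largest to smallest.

878, 579, 560, 311, 261, 206 bp

Linear molecule, 5 cuts → 6 fragments:
  579 − 0 = 579 bp
  1139 − 579 = 560 bp
  1400 − 1139 = 261 bp
  1606 − 1400 = 206 bp
  2484 − 1606 = 878 bp
  2795 − 2484 = 311 bp
Sorted largest to smallest: 878, 579, 560, 311, 261, 206 bp.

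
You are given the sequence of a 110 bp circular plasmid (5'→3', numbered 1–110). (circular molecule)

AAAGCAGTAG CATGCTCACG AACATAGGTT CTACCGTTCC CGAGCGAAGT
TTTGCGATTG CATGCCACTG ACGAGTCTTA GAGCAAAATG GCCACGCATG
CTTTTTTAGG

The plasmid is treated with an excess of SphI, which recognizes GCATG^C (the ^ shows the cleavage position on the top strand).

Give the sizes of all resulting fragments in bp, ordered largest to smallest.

50, 36, 24 bp

SphI sites (GCATGC) start at positions 10, 60, 96.
SphI cuts after base 5 of each site (before the last base), so after positions 14, 64, 100.
Circular molecule, 3 cuts → 3 fragments:
  15–64 → 50 bp
  65–100 → 36 bp
  101–110 then 1–14 → 10 + 14 = 24 bp
Sorted largest to smallest: 50, 36, 24 bp.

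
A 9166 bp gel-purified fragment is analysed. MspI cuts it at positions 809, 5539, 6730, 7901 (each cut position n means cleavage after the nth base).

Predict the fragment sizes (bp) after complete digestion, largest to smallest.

Linear molecule, 4 cuts → 5 fragments:
  809 − 0 = 809 bp
  5539 − 809 = 4730 bp
  6730 − 5539 = 1191 bp
  7901 − 6730 = 1171 bp
  9166 − 7901 = 1265 bp
Sorted largest to smallest: 4730, 1265, 1191, 1171, 809 bp.

4730, 1265, 1191, 1171, 809 bp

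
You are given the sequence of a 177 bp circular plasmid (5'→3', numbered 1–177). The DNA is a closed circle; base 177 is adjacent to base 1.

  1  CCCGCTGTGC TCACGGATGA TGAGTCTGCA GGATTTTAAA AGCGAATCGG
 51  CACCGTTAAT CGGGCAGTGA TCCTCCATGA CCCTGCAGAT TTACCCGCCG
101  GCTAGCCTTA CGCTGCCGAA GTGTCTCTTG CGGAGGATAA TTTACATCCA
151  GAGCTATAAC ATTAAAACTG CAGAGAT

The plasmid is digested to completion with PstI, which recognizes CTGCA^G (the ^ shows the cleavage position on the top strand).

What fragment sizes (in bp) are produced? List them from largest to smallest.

85, 57, 35 bp

PstI sites (CTGCAG) start at positions 26, 83, 168.
PstI cuts after base 5 of each site (before the last base), so after positions 30, 87, 172.
Circular molecule, 3 cuts → 3 fragments:
  31–87 → 57 bp
  88–172 → 85 bp
  173–177 then 1–30 → 5 + 30 = 35 bp
Sorted largest to smallest: 85, 57, 35 bp.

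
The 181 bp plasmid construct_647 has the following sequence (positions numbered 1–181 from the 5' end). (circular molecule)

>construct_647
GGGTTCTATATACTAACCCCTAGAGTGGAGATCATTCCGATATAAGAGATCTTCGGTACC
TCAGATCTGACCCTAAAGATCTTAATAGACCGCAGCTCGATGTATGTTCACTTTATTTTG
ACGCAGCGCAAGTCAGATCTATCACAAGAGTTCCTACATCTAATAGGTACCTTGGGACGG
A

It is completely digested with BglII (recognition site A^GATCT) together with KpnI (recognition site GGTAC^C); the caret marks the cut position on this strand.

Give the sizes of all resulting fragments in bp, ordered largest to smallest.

BglII sites (AGATCT) start at positions 47, 63, 77, 135.
BglII cuts after the first base of each site, so after positions 47, 63, 77, 135.
KpnI sites (GGTACC) start at positions 55, 166.
KpnI cuts after base 5 of each site (before the last base), so after positions 59, 170.
Combined cut positions: 47, 59, 63, 77, 135, 170.
Circular molecule, 6 cuts → 6 fragments:
  48–59 → 12 bp
  60–63 → 4 bp
  64–77 → 14 bp
  78–135 → 58 bp
  136–170 → 35 bp
  171–181 then 1–47 → 11 + 47 = 58 bp
Sorted largest to smallest: 58, 58, 35, 14, 12, 4 bp.

58, 58, 35, 14, 12, 4 bp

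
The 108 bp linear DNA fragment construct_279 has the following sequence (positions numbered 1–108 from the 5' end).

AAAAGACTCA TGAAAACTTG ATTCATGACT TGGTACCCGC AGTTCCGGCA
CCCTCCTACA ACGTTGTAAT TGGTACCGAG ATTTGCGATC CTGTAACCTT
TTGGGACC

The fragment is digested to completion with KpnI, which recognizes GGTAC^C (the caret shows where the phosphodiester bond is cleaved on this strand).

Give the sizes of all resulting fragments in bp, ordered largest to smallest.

40, 36, 32 bp

KpnI sites (GGTACC) start at positions 32, 72.
KpnI cuts after base 5 of each site (before the last base), so after positions 36, 76.
Linear molecule, 2 cuts → 3 fragments:
  1–36 → 36 bp
  37–76 → 40 bp
  77–108 → 32 bp
Sorted largest to smallest: 40, 36, 32 bp.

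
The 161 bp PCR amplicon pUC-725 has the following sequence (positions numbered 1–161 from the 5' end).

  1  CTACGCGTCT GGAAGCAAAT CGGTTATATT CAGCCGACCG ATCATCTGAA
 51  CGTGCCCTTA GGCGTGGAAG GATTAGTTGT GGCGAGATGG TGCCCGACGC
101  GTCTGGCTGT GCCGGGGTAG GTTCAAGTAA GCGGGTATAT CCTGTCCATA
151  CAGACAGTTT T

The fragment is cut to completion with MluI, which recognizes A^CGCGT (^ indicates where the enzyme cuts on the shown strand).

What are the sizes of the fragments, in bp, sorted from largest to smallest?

MluI sites (ACGCGT) start at positions 3, 97.
MluI cuts after the first base of each site, so after positions 3, 97.
Linear molecule, 2 cuts → 3 fragments:
  1–3 → 3 bp
  4–97 → 94 bp
  98–161 → 64 bp
Sorted largest to smallest: 94, 64, 3 bp.

94, 64, 3 bp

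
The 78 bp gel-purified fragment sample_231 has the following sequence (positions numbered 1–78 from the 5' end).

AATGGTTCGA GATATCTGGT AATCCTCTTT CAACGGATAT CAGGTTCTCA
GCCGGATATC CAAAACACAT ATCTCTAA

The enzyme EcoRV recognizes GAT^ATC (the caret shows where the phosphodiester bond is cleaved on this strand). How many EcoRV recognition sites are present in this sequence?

3

GATATC occurs starting at positions 11, 36, 55.
EcoRV cuts at 3 sites.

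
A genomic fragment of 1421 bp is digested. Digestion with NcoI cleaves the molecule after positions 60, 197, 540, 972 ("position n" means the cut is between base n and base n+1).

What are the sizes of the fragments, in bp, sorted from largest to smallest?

449, 432, 343, 137, 60 bp

Linear molecule, 4 cuts → 5 fragments:
  60 − 0 = 60 bp
  197 − 60 = 137 bp
  540 − 197 = 343 bp
  972 − 540 = 432 bp
  1421 − 972 = 449 bp
Sorted largest to smallest: 449, 432, 343, 137, 60 bp.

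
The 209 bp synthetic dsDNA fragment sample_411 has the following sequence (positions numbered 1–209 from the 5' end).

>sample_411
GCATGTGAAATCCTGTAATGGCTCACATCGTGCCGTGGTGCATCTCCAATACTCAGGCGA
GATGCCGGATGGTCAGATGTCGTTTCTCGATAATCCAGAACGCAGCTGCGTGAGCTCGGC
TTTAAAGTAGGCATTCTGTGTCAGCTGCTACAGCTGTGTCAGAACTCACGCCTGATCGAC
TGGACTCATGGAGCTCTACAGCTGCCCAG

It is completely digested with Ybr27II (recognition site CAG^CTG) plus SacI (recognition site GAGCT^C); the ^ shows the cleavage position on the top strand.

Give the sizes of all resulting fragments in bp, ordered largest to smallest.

Ybr27II sites (CAGCTG) start at positions 103, 142, 151, 199.
Ybr27II cuts after base 3 of each site, so after positions 105, 144, 153, 201.
SacI sites (GAGCTC) start at positions 112, 191.
SacI cuts after base 5 of each site (before the last base), so after positions 116, 195.
Combined cut positions: 105, 116, 144, 153, 195, 201.
Linear molecule, 6 cuts → 7 fragments:
  1–105 → 105 bp
  106–116 → 11 bp
  117–144 → 28 bp
  145–153 → 9 bp
  154–195 → 42 bp
  196–201 → 6 bp
  202–209 → 8 bp
Sorted largest to smallest: 105, 42, 28, 11, 9, 8, 6 bp.

105, 42, 28, 11, 9, 8, 6 bp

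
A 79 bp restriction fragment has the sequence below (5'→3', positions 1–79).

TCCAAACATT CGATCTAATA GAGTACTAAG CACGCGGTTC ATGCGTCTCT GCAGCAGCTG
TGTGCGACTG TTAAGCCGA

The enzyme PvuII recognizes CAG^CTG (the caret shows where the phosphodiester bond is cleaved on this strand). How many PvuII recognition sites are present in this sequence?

CAGCTG occurs starting at position 55.
PvuII cuts at 1 site.

1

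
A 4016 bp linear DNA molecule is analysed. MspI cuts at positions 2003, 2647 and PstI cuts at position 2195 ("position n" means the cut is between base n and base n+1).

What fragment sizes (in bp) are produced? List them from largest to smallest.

Combined cut positions (sorted): 2003, 2195, 2647.
Linear molecule, 3 cuts → 4 fragments:
  2003 − 0 = 2003 bp
  2195 − 2003 = 192 bp
  2647 − 2195 = 452 bp
  4016 − 2647 = 1369 bp
Sorted largest to smallest: 2003, 1369, 452, 192 bp.

2003, 1369, 452, 192 bp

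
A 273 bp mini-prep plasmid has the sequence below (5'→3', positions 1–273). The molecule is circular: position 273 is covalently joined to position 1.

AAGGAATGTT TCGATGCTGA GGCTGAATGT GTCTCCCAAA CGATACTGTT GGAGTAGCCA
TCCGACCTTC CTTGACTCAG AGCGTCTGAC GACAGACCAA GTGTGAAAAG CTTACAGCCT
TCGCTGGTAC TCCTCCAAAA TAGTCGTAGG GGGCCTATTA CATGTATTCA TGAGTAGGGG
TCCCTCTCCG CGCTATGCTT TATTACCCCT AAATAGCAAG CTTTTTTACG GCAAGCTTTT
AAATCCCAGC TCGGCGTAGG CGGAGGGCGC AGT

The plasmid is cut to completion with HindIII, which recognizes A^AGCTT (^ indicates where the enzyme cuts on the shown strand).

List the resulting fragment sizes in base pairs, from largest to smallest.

HindIII sites (AAGCTT) start at positions 108, 218, 233.
HindIII cuts after the first base of each site, so after positions 108, 218, 233.
Circular molecule, 3 cuts → 3 fragments:
  109–218 → 110 bp
  219–233 → 15 bp
  234–273 then 1–108 → 40 + 108 = 148 bp
Sorted largest to smallest: 148, 110, 15 bp.

148, 110, 15 bp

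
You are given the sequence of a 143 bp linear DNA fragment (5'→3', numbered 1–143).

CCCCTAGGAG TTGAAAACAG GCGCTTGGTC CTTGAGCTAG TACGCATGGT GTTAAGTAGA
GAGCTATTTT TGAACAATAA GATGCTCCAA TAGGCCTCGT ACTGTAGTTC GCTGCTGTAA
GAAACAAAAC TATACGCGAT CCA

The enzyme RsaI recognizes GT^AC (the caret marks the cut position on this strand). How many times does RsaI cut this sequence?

GTAC occurs starting at positions 40, 99.
RsaI cuts at 2 sites.

2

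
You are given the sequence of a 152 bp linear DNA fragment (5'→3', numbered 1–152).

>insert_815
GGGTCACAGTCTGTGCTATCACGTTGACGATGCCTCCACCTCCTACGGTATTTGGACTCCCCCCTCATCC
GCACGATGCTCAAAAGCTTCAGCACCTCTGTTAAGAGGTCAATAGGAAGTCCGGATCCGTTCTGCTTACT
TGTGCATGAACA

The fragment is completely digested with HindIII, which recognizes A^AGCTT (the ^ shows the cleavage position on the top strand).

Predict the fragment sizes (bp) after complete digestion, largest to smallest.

84, 68 bp

The HindIII site (AAGCTT) starts at position 84.
HindIII cuts after the first base of each site, so after position 84.
Linear molecule, 1 cut → 2 fragments:
  1–84 → 84 bp
  85–152 → 68 bp
Sorted largest to smallest: 84, 68 bp.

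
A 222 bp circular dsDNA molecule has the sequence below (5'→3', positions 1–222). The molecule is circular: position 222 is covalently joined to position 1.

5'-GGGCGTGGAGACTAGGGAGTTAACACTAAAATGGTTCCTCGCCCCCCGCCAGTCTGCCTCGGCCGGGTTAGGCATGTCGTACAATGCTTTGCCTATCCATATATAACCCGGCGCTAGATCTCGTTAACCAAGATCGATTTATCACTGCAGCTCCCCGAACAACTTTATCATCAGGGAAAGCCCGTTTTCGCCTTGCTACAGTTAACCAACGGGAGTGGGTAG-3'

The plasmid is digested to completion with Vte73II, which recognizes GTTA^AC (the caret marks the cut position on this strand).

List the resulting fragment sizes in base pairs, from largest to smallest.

Vte73II sites (GTTAAC) start at positions 19, 123, 201.
Vte73II cuts after base 4 of each site, so after positions 22, 126, 204.
Circular molecule, 3 cuts → 3 fragments:
  23–126 → 104 bp
  127–204 → 78 bp
  205–222 then 1–22 → 18 + 22 = 40 bp
Sorted largest to smallest: 104, 78, 40 bp.

104, 78, 40 bp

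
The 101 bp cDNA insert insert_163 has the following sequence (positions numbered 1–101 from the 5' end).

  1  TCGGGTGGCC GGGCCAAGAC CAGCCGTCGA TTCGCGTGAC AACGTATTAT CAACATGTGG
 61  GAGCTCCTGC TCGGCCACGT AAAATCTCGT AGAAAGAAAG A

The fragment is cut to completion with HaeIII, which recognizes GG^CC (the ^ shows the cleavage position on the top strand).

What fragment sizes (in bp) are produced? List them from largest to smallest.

61, 27, 8, 5 bp

HaeIII sites (GGCC) start at positions 7, 12, 73.
HaeIII cuts after base 2 of each site, so after positions 8, 13, 74.
Linear molecule, 3 cuts → 4 fragments:
  1–8 → 8 bp
  9–13 → 5 bp
  14–74 → 61 bp
  75–101 → 27 bp
Sorted largest to smallest: 61, 27, 8, 5 bp.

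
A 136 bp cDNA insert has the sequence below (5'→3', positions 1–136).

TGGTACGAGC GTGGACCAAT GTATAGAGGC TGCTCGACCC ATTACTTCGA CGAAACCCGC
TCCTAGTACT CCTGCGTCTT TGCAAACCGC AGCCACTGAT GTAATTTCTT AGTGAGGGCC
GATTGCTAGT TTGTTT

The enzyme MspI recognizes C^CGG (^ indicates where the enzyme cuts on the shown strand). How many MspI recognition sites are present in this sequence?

No occurrence of CCGG is present in the sequence.
MspI does not cut: 0 sites.

0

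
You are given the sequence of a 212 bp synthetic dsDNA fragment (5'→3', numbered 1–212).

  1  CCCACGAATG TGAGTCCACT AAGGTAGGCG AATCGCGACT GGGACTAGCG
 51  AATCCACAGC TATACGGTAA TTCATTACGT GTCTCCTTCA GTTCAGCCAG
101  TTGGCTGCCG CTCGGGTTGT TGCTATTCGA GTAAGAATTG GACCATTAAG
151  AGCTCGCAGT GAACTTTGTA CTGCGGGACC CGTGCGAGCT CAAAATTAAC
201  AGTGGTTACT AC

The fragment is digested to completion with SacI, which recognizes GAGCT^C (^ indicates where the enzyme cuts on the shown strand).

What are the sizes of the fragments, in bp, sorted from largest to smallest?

SacI sites (GAGCTC) start at positions 150, 186.
SacI cuts after base 5 of each site (before the last base), so after positions 154, 190.
Linear molecule, 2 cuts → 3 fragments:
  1–154 → 154 bp
  155–190 → 36 bp
  191–212 → 22 bp
Sorted largest to smallest: 154, 36, 22 bp.

154, 36, 22 bp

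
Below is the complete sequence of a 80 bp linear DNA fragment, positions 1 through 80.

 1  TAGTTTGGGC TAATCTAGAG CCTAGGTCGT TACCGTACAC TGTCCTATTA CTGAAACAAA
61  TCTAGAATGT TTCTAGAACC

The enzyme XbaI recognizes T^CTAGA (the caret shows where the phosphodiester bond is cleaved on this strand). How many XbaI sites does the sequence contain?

TCTAGA occurs starting at positions 14, 61, 72.
XbaI cuts at 3 sites.

3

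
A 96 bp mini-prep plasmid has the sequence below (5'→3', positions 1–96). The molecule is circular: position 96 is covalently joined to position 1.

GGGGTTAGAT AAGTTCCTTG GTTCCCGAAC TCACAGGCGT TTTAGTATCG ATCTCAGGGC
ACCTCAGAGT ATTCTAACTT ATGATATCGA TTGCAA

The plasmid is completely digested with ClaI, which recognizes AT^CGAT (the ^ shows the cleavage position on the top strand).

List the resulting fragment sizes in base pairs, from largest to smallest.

57, 39 bp

ClaI sites (ATCGAT) start at positions 47, 86.
ClaI cuts after base 2 of each site, so after positions 48, 87.
Circular molecule, 2 cuts → 2 fragments:
  49–87 → 39 bp
  88–96 then 1–48 → 9 + 48 = 57 bp
Sorted largest to smallest: 57, 39 bp.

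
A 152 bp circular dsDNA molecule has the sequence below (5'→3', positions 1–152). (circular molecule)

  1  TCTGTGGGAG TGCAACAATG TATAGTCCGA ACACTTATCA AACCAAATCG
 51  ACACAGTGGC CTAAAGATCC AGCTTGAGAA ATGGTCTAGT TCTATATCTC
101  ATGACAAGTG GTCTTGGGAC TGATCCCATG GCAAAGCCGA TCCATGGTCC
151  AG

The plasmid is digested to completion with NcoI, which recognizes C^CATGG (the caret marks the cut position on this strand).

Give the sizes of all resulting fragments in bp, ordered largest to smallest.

136, 16 bp

NcoI sites (CCATGG) start at positions 126, 142.
NcoI cuts after the first base of each site, so after positions 126, 142.
Circular molecule, 2 cuts → 2 fragments:
  127–142 → 16 bp
  143–152 then 1–126 → 10 + 126 = 136 bp
Sorted largest to smallest: 136, 16 bp.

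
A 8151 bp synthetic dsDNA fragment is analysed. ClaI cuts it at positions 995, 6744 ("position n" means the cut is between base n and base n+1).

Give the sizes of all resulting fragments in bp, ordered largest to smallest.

5749, 1407, 995 bp

Linear molecule, 2 cuts → 3 fragments:
  995 − 0 = 995 bp
  6744 − 995 = 5749 bp
  8151 − 6744 = 1407 bp
Sorted largest to smallest: 5749, 1407, 995 bp.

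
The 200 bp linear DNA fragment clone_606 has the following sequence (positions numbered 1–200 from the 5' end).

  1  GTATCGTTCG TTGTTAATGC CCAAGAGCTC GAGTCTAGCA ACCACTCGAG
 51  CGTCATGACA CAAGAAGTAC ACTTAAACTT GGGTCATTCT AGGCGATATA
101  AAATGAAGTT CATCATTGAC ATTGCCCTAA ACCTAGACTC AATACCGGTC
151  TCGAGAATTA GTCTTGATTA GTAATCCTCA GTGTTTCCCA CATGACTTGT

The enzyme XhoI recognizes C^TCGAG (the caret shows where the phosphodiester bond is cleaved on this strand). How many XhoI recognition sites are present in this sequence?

CTCGAG occurs starting at positions 28, 45, 150.
XhoI cuts at 3 sites.

3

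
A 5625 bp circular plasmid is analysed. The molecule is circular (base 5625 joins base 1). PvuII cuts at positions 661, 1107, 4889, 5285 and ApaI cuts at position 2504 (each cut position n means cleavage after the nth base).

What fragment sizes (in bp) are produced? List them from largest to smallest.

Combined cut positions (sorted): 661, 1107, 2504, 4889, 5285.
Circular molecule, 5 cuts → 5 fragments:
  1107 − 661 = 446 bp
  2504 − 1107 = 1397 bp
  4889 − 2504 = 2385 bp
  5285 − 4889 = 396 bp
  wrap: 5625 − 5285 + 661 = 1001 bp
Sorted largest to smallest: 2385, 1397, 1001, 446, 396 bp.

2385, 1397, 1001, 446, 396 bp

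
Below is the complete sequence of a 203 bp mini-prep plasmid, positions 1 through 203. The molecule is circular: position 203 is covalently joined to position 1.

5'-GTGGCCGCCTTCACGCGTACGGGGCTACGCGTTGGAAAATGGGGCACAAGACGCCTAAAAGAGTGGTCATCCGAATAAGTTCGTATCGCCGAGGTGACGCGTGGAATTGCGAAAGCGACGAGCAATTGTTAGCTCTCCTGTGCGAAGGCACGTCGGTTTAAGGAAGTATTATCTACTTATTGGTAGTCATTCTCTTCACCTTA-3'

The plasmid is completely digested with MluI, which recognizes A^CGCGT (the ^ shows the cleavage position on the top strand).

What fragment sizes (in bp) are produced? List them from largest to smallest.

119, 70, 14 bp

MluI sites (ACGCGT) start at positions 13, 27, 97.
MluI cuts after the first base of each site, so after positions 13, 27, 97.
Circular molecule, 3 cuts → 3 fragments:
  14–27 → 14 bp
  28–97 → 70 bp
  98–203 then 1–13 → 106 + 13 = 119 bp
Sorted largest to smallest: 119, 70, 14 bp.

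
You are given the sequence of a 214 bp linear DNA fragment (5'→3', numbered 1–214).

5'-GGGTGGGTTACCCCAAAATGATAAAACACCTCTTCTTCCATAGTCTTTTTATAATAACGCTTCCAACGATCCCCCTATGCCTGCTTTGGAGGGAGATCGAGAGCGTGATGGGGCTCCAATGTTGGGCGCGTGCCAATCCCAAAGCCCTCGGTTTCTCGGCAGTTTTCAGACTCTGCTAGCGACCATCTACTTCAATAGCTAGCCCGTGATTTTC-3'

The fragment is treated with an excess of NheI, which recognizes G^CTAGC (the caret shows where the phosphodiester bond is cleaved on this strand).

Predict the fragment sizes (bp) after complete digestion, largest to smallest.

NheI sites (GCTAGC) start at positions 175, 198.
NheI cuts after the first base of each site, so after positions 175, 198.
Linear molecule, 2 cuts → 3 fragments:
  1–175 → 175 bp
  176–198 → 23 bp
  199–214 → 16 bp
Sorted largest to smallest: 175, 23, 16 bp.

175, 23, 16 bp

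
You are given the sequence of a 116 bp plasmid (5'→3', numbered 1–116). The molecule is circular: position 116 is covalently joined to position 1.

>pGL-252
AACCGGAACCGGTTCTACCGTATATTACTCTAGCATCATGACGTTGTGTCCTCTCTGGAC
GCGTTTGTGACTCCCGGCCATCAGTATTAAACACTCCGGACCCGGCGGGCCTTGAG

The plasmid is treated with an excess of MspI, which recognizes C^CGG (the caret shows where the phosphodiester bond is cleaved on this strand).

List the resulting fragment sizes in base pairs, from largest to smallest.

MspI sites (CCGG) start at positions 3, 9, 74, 96, 102.
MspI cuts after the first base of each site, so after positions 3, 9, 74, 96, 102.
Circular molecule, 5 cuts → 5 fragments:
  4–9 → 6 bp
  10–74 → 65 bp
  75–96 → 22 bp
  97–102 → 6 bp
  103–116 then 1–3 → 14 + 3 = 17 bp
Sorted largest to smallest: 65, 22, 17, 6, 6 bp.

65, 22, 17, 6, 6 bp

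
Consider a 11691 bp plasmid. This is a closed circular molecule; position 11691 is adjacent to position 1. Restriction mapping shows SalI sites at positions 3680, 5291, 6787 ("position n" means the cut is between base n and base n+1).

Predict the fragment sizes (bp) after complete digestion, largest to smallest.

Circular molecule, 3 cuts → 3 fragments:
  5291 − 3680 = 1611 bp
  6787 − 5291 = 1496 bp
  wrap: 11691 − 6787 + 3680 = 8584 bp
Sorted largest to smallest: 8584, 1611, 1496 bp.

8584, 1611, 1496 bp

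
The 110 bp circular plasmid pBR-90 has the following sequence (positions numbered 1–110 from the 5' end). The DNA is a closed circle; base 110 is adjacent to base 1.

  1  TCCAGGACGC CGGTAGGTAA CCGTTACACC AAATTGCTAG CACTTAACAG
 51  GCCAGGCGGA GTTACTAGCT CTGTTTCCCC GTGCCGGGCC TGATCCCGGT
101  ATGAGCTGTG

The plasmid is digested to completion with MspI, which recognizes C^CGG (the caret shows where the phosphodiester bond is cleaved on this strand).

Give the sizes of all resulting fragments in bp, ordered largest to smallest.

74, 24, 12 bp

MspI sites (CCGG) start at positions 10, 84, 96.
MspI cuts after the first base of each site, so after positions 10, 84, 96.
Circular molecule, 3 cuts → 3 fragments:
  11–84 → 74 bp
  85–96 → 12 bp
  97–110 then 1–10 → 14 + 10 = 24 bp
Sorted largest to smallest: 74, 24, 12 bp.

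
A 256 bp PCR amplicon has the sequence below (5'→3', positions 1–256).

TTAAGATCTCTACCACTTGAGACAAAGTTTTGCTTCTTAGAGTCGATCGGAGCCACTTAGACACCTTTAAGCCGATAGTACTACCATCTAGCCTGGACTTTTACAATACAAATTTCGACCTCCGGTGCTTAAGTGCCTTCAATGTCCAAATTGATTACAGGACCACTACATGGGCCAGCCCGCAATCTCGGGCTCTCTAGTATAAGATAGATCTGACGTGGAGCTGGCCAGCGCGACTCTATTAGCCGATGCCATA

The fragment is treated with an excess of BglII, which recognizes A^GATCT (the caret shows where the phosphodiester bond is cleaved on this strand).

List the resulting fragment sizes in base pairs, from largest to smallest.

205, 47, 4 bp

BglII sites (AGATCT) start at positions 4, 209.
BglII cuts after the first base of each site, so after positions 4, 209.
Linear molecule, 2 cuts → 3 fragments:
  1–4 → 4 bp
  5–209 → 205 bp
  210–256 → 47 bp
Sorted largest to smallest: 205, 47, 4 bp.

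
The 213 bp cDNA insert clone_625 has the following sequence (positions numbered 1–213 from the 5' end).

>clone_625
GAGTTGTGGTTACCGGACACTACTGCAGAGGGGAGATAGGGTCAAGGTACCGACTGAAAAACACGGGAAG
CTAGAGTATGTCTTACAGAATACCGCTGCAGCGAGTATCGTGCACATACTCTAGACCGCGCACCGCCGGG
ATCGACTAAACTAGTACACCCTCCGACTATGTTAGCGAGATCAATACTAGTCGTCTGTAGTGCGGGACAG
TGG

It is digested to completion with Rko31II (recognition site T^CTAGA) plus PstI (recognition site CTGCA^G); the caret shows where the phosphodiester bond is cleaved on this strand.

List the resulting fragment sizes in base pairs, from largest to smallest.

The Rko31II site (TCTAGA) starts at position 120.
Rko31II cuts after the first base of each site, so after position 120.
PstI sites (CTGCAG) start at positions 23, 96.
PstI cuts after base 5 of each site (before the last base), so after positions 27, 100.
Combined cut positions: 27, 100, 120.
Linear molecule, 3 cuts → 4 fragments:
  1–27 → 27 bp
  28–100 → 73 bp
  101–120 → 20 bp
  121–213 → 93 bp
Sorted largest to smallest: 93, 73, 27, 20 bp.

93, 73, 27, 20 bp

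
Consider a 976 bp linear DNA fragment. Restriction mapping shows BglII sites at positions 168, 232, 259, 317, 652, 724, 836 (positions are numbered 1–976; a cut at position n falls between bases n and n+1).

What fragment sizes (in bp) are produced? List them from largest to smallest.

Linear molecule, 7 cuts → 8 fragments:
  168 − 0 = 168 bp
  232 − 168 = 64 bp
  259 − 232 = 27 bp
  317 − 259 = 58 bp
  652 − 317 = 335 bp
  724 − 652 = 72 bp
  836 − 724 = 112 bp
  976 − 836 = 140 bp
Sorted largest to smallest: 335, 168, 140, 112, 72, 64, 58, 27 bp.

335, 168, 140, 112, 72, 64, 58, 27 bp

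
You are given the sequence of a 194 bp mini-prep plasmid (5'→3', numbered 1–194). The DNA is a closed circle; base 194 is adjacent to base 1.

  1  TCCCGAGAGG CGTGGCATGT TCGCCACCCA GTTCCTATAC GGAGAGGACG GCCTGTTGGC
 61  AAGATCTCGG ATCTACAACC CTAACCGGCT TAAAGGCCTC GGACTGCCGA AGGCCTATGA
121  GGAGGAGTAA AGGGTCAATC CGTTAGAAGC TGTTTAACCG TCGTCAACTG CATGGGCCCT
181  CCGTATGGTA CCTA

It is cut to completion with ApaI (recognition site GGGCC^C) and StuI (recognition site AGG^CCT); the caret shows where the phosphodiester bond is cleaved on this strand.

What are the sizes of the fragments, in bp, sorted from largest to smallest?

112, 65, 17 bp

The ApaI site (GGGCCC) starts at position 174.
ApaI cuts after base 5 of each site (before the last base), so after position 178.
StuI sites (AGGCCT) start at positions 94, 111.
StuI cuts after base 3 of each site, so after positions 96, 113.
Combined cut positions: 96, 113, 178.
Circular molecule, 3 cuts → 3 fragments:
  97–113 → 17 bp
  114–178 → 65 bp
  179–194 then 1–96 → 16 + 96 = 112 bp
Sorted largest to smallest: 112, 65, 17 bp.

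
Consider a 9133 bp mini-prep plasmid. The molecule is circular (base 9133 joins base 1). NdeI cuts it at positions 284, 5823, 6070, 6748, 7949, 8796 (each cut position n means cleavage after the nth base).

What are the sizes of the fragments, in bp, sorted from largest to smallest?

5539, 1201, 847, 678, 621, 247 bp

Circular molecule, 6 cuts → 6 fragments:
  5823 − 284 = 5539 bp
  6070 − 5823 = 247 bp
  6748 − 6070 = 678 bp
  7949 − 6748 = 1201 bp
  8796 − 7949 = 847 bp
  wrap: 9133 − 8796 + 284 = 621 bp
Sorted largest to smallest: 5539, 1201, 847, 678, 621, 247 bp.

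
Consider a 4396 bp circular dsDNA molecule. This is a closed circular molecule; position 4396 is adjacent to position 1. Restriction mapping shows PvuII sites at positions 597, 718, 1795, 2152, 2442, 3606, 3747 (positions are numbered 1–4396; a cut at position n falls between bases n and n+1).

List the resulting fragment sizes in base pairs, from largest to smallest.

Circular molecule, 7 cuts → 7 fragments:
  718 − 597 = 121 bp
  1795 − 718 = 1077 bp
  2152 − 1795 = 357 bp
  2442 − 2152 = 290 bp
  3606 − 2442 = 1164 bp
  3747 − 3606 = 141 bp
  wrap: 4396 − 3747 + 597 = 1246 bp
Sorted largest to smallest: 1246, 1164, 1077, 357, 290, 141, 121 bp.

1246, 1164, 1077, 357, 290, 141, 121 bp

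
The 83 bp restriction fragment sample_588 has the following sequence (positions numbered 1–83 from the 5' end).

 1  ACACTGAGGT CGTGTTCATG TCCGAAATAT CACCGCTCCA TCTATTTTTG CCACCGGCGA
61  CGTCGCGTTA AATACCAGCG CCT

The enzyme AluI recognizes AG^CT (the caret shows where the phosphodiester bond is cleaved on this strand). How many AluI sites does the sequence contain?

0

No occurrence of AGCT is present in the sequence.
AluI does not cut: 0 sites.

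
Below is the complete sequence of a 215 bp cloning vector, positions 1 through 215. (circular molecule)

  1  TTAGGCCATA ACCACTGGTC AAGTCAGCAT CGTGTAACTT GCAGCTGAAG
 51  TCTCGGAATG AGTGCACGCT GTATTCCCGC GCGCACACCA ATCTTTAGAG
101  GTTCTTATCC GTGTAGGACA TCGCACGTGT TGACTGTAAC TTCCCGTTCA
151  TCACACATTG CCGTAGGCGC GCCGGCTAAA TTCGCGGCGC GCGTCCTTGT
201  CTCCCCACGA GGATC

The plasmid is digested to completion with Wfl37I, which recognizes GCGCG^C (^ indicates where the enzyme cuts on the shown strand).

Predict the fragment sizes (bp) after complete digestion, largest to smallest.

Wfl37I sites (GCGCGC) start at positions 79, 167, 187.
Wfl37I cuts after base 5 of each site (before the last base), so after positions 83, 171, 191.
Circular molecule, 3 cuts → 3 fragments:
  84–171 → 88 bp
  172–191 → 20 bp
  192–215 then 1–83 → 24 + 83 = 107 bp
Sorted largest to smallest: 107, 88, 20 bp.

107, 88, 20 bp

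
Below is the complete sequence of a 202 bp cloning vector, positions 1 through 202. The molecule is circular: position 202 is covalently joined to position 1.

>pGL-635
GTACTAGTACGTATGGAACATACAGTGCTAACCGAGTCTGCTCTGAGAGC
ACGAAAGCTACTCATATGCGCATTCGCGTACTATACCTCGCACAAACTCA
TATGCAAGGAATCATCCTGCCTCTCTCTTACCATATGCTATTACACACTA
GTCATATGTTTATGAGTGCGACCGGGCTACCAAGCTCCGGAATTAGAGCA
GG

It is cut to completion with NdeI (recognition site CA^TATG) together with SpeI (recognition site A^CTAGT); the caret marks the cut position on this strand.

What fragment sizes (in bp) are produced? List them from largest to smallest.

61, 51, 36, 33, 14, 7 bp

NdeI sites (CATATG) start at positions 63, 99, 132, 153.
NdeI cuts after base 2 of each site, so after positions 64, 100, 133, 154.
SpeI sites (ACTAGT) start at positions 3, 147.
SpeI cuts after the first base of each site, so after positions 3, 147.
Combined cut positions: 3, 64, 100, 133, 147, 154.
Circular molecule, 6 cuts → 6 fragments:
  4–64 → 61 bp
  65–100 → 36 bp
  101–133 → 33 bp
  134–147 → 14 bp
  148–154 → 7 bp
  155–202 then 1–3 → 48 + 3 = 51 bp
Sorted largest to smallest: 61, 51, 36, 33, 14, 7 bp.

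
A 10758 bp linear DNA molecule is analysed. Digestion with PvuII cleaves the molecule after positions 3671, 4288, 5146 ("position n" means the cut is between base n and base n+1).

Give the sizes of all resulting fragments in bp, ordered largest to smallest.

5612, 3671, 858, 617 bp

Linear molecule, 3 cuts → 4 fragments:
  3671 − 0 = 3671 bp
  4288 − 3671 = 617 bp
  5146 − 4288 = 858 bp
  10758 − 5146 = 5612 bp
Sorted largest to smallest: 5612, 3671, 858, 617 bp.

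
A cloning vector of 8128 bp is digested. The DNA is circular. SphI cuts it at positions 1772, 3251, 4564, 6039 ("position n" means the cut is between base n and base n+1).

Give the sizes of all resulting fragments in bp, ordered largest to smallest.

3861, 1479, 1475, 1313 bp

Circular molecule, 4 cuts → 4 fragments:
  3251 − 1772 = 1479 bp
  4564 − 3251 = 1313 bp
  6039 − 4564 = 1475 bp
  wrap: 8128 − 6039 + 1772 = 3861 bp
Sorted largest to smallest: 3861, 1479, 1475, 1313 bp.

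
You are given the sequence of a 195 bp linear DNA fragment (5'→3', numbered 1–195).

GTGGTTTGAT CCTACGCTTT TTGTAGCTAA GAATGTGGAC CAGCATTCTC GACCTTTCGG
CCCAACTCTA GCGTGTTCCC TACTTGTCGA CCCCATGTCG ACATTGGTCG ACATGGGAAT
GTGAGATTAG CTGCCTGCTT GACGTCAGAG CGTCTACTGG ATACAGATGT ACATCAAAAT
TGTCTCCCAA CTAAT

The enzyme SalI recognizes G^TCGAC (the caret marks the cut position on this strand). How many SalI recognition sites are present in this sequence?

3

GTCGAC occurs starting at positions 86, 97, 107.
SalI cuts at 3 sites.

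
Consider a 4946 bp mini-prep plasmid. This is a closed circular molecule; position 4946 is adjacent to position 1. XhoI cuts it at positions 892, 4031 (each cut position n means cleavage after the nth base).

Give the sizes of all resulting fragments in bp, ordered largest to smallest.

Circular molecule, 2 cuts → 2 fragments:
  4031 − 892 = 3139 bp
  wrap: 4946 − 4031 + 892 = 1807 bp
Sorted largest to smallest: 3139, 1807 bp.

3139, 1807 bp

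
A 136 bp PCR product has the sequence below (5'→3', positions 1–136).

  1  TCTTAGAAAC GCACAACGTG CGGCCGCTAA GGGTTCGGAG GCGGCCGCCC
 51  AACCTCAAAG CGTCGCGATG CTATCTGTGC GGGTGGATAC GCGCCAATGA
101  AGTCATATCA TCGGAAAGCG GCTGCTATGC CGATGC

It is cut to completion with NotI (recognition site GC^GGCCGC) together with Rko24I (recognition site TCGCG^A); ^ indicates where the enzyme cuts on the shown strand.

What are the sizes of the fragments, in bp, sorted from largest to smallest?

NotI sites (GCGGCCGC) start at positions 20, 41.
NotI cuts after base 2 of each site, so after positions 21, 42.
The Rko24I site (TCGCGA) starts at position 63.
Rko24I cuts after base 5 of each site (before the last base), so after position 67.
Combined cut positions: 21, 42, 67.
Linear molecule, 3 cuts → 4 fragments:
  1–21 → 21 bp
  22–42 → 21 bp
  43–67 → 25 bp
  68–136 → 69 bp
Sorted largest to smallest: 69, 25, 21, 21 bp.

69, 25, 21, 21 bp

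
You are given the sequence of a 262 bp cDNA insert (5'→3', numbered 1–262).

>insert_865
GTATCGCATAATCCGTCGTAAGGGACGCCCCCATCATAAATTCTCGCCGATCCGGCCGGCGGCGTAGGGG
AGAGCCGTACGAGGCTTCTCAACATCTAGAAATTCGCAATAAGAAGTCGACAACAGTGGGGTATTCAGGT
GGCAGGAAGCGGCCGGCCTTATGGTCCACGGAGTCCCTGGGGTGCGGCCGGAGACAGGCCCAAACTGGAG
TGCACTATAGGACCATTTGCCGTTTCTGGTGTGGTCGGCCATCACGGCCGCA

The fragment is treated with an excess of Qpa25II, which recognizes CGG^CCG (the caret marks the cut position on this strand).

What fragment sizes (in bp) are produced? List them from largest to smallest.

Qpa25II sites (CGGCCG) start at positions 53, 150, 185, 255.
Qpa25II cuts after base 3 of each site, so after positions 55, 152, 187, 257.
Linear molecule, 4 cuts → 5 fragments:
  1–55 → 55 bp
  56–152 → 97 bp
  153–187 → 35 bp
  188–257 → 70 bp
  258–262 → 5 bp
Sorted largest to smallest: 97, 70, 55, 35, 5 bp.

97, 70, 55, 35, 5 bp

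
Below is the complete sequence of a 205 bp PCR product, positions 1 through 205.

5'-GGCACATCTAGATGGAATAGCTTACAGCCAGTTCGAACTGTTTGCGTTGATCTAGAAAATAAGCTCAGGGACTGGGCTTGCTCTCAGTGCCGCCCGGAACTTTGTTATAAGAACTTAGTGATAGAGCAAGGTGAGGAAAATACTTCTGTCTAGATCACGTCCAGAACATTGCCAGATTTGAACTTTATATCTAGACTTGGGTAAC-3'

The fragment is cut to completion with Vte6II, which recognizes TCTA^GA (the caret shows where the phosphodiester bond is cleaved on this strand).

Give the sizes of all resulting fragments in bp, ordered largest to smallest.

98, 44, 41, 12, 10 bp

Vte6II sites (TCTAGA) start at positions 7, 51, 149, 190.
Vte6II cuts after base 4 of each site, so after positions 10, 54, 152, 193.
Linear molecule, 4 cuts → 5 fragments:
  1–10 → 10 bp
  11–54 → 44 bp
  55–152 → 98 bp
  153–193 → 41 bp
  194–205 → 12 bp
Sorted largest to smallest: 98, 44, 41, 12, 10 bp.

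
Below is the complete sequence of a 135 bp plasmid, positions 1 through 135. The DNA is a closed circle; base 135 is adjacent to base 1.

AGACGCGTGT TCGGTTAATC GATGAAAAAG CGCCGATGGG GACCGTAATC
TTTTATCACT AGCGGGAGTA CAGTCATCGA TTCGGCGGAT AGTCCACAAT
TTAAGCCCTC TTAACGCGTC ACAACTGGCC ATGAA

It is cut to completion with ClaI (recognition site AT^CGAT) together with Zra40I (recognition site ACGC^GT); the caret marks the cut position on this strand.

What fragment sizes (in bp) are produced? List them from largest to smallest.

58, 40, 24, 13 bp

ClaI sites (ATCGAT) start at positions 18, 76.
ClaI cuts after base 2 of each site, so after positions 19, 77.
Zra40I sites (ACGCGT) start at positions 3, 114.
Zra40I cuts after base 4 of each site, so after positions 6, 117.
Combined cut positions: 6, 19, 77, 117.
Circular molecule, 4 cuts → 4 fragments:
  7–19 → 13 bp
  20–77 → 58 bp
  78–117 → 40 bp
  118–135 then 1–6 → 18 + 6 = 24 bp
Sorted largest to smallest: 58, 40, 24, 13 bp.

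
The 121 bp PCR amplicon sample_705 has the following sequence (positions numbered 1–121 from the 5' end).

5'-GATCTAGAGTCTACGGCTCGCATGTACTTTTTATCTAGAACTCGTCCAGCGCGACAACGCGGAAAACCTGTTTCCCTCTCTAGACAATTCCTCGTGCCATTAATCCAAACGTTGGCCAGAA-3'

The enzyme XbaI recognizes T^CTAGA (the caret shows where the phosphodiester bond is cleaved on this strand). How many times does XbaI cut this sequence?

3

TCTAGA occurs starting at positions 3, 34, 79.
XbaI cuts at 3 sites.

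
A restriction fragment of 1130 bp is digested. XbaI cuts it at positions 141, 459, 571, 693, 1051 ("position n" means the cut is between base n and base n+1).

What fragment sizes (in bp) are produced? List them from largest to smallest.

Linear molecule, 5 cuts → 6 fragments:
  141 − 0 = 141 bp
  459 − 141 = 318 bp
  571 − 459 = 112 bp
  693 − 571 = 122 bp
  1051 − 693 = 358 bp
  1130 − 1051 = 79 bp
Sorted largest to smallest: 358, 318, 141, 122, 112, 79 bp.

358, 318, 141, 122, 112, 79 bp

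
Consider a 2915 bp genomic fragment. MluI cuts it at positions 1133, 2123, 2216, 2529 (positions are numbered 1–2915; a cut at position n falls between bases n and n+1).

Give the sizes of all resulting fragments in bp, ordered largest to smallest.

Linear molecule, 4 cuts → 5 fragments:
  1133 − 0 = 1133 bp
  2123 − 1133 = 990 bp
  2216 − 2123 = 93 bp
  2529 − 2216 = 313 bp
  2915 − 2529 = 386 bp
Sorted largest to smallest: 1133, 990, 386, 313, 93 bp.

1133, 990, 386, 313, 93 bp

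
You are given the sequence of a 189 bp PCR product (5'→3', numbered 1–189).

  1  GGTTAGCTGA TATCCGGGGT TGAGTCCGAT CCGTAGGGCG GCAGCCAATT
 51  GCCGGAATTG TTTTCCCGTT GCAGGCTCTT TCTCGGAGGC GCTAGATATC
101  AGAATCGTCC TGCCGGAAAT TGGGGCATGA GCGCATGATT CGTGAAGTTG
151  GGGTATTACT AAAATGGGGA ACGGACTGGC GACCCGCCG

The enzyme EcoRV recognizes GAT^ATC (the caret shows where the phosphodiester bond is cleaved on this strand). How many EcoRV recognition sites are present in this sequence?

GATATC occurs starting at positions 9, 95.
EcoRV cuts at 2 sites.

2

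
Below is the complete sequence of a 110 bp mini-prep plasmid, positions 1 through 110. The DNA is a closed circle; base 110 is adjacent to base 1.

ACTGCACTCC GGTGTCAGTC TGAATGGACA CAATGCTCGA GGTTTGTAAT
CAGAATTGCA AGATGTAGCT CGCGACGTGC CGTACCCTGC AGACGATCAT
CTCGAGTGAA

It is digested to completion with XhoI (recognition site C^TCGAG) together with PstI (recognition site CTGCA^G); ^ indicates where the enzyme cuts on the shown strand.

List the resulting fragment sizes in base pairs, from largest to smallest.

55, 45, 10 bp

XhoI sites (CTCGAG) start at positions 36, 101.
XhoI cuts after the first base of each site, so after positions 36, 101.
The PstI site (CTGCAG) starts at position 87.
PstI cuts after base 5 of each site (before the last base), so after position 91.
Combined cut positions: 36, 91, 101.
Circular molecule, 3 cuts → 3 fragments:
  37–91 → 55 bp
  92–101 → 10 bp
  102–110 then 1–36 → 9 + 36 = 45 bp
Sorted largest to smallest: 55, 45, 10 bp.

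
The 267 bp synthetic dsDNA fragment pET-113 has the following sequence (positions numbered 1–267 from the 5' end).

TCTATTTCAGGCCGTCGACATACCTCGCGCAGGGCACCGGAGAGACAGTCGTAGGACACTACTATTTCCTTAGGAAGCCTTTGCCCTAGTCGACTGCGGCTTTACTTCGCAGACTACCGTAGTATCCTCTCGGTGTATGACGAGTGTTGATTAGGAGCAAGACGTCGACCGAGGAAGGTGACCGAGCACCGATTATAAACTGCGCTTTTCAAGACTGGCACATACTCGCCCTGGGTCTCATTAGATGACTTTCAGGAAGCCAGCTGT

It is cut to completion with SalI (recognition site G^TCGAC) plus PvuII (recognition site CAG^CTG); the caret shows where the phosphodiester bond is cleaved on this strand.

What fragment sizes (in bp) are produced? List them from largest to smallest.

SalI sites (GTCGAC) start at positions 14, 89, 164.
SalI cuts after the first base of each site, so after positions 14, 89, 164.
The PvuII site (CAGCTG) starts at position 261.
PvuII cuts after base 3 of each site, so after position 263.
Combined cut positions: 14, 89, 164, 263.
Linear molecule, 4 cuts → 5 fragments:
  1–14 → 14 bp
  15–89 → 75 bp
  90–164 → 75 bp
  165–263 → 99 bp
  264–267 → 4 bp
Sorted largest to smallest: 99, 75, 75, 14, 4 bp.

99, 75, 75, 14, 4 bp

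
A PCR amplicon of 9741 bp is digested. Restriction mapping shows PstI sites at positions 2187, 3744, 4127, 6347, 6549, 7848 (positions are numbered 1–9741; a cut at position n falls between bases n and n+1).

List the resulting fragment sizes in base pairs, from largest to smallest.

2220, 2187, 1893, 1557, 1299, 383, 202 bp

Linear molecule, 6 cuts → 7 fragments:
  2187 − 0 = 2187 bp
  3744 − 2187 = 1557 bp
  4127 − 3744 = 383 bp
  6347 − 4127 = 2220 bp
  6549 − 6347 = 202 bp
  7848 − 6549 = 1299 bp
  9741 − 7848 = 1893 bp
Sorted largest to smallest: 2220, 2187, 1893, 1557, 1299, 383, 202 bp.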